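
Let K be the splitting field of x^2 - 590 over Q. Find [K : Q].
[K : Q] = 2

f(x) = x^2 - 590 factors as (x - √590)(x + √590). The splitting field is K = Q(√590). Since 590 is squarefree and > 1, it is not a perfect square, so x^2 - 590 is irreducible over Q and [Q(√590) : Q] = 2. Hence [K : Q] = 2.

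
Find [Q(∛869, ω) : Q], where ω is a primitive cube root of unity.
[Q(∛869, ω) : Q] = 6

[Q(∛869):Q] = 3 (min poly x^3 - 869, irreducible since 869 is not a perfect cube). [Q(ω):Q] = 2 (min poly x^2 + x + 1). Since Q(∛869) ⊂ R and ω ∉ R, we have ω ∉ Q(∛869), so x^2 + x + 1 remains irreducible over Q(∛869) and [Q(∛869, ω) : Q(∛869)] = 2. By the tower law, [Q(∛869, ω) : Q] = 3 · 2 = 6. (In fact Q(∛869, ω) is the splitting field of x^3 - 869 over Q.)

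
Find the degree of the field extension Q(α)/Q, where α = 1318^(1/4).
[Q(α):Q] = 4

α is a root of x^4 - 1318. By Eisenstein's criterion at the prime p = 2 (which divides the constant term 1318 but p^2 = 4 does not, since 1318 is squarefree), x^4 - 1318 is irreducible over Q. Hence [Q(α):Q] = 4.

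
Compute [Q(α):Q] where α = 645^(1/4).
[Q(α):Q] = 4

α is a root of x^4 - 645. By Eisenstein's criterion at the prime p = 3 (which divides the constant term 645 but p^2 = 9 does not, since 645 is squarefree), x^4 - 645 is irreducible over Q. Hence [Q(α):Q] = 4.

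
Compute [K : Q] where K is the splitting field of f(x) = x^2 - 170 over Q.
[K : Q] = 2

f(x) = x^2 - 170 factors as (x - √170)(x + √170). The splitting field is K = Q(√170). Since 170 is squarefree and > 1, it is not a perfect square, so x^2 - 170 is irreducible over Q and [Q(√170) : Q] = 2. Hence [K : Q] = 2.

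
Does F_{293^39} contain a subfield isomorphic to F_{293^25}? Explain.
No: F_{293^25} is not a subfield of F_{293^39}

F_{p^m} embeds in F_{p^n} iff m | n. Here 25 ∤ 39 (since 39 = 1·25 + 14 with remainder 14 ≠ 0), so F_{293^25} is not a subfield of F_{293^39}. Equivalently: if it were, the tower law would give 25 = [F_{293^25}:F_293] dividing [F_{293^39}:F_293] = 39, contradiction.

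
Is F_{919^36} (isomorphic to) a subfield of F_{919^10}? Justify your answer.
No: F_{919^36} is not a subfield of F_{919^10}

F_{p^m} embeds in F_{p^n} iff m | n. Here 36 ∤ 10 (since 10 = 0·36 + 10 with remainder 10 ≠ 0), so F_{919^36} is not a subfield of F_{919^10}. Equivalently: if it were, the tower law would give 36 = [F_{919^36}:F_919] dividing [F_{919^10}:F_919] = 10, contradiction.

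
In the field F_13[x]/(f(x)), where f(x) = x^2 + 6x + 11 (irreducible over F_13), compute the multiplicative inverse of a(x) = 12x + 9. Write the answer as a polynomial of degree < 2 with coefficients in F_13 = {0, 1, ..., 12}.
a(x)^(-1) ≡ 9x + 5 (mod f(x))

Since f is irreducible over F_13, F_13[x]/(f) is a field and a(x) ≠ 0 has an inverse. Apply the extended Euclidean algorithm to f(x) and a(x) in F_13[x]: f(x) = (12x + 11)·a(x) + (3). The last nonzero remainder is the constant 3 = gcd(f, a) in F_13. Back-substituting through the division chain expresses 3 = s(x)·a(x) + t(x)·f(x) with s(x) ≡ x + 2 (mod f), so (x + 2)·a(x) ≡ 3 (mod f). Multiplying by 3^(-1) ≡ 9 in F_13 gives a(x)^(-1) ≡ 9·(x + 2) ≡ 9x + 5 (mod f). Check: (12x + 9)·(9x + 5) = 4x^2 + 11x + 6 ≡ 1 (mod x^2 + 6x + 11).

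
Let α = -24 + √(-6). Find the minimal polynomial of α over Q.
m_α(x) = x^2 + 48x + 582

From α + 24 = √(-6), squaring gives (α + 24)^2 = -6, i.e. α^2 + 48α + 576 = -6, so α^2 + 48α + 582 = 0. The discriminant of x^2 + 48x + 582 is (48)^2 - 4·(582) = 2304 - 2328 = -24, and 4·(-6) is not a perfect square in Q since -6 is squarefree and ≠ 1. Hence x^2 + 48x + 582 is irreducible over Q and is the minimal polynomial of α.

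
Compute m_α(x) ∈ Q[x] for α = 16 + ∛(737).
m_α(x) = x^3 - 48x^2 + 768x - 4833

Set β = α - 16 = ∛(737), so β^3 = 737. Then (α - 16)^3 - 737 = 0, i.e. α is a root of g(x) = (x - 16)^3 - 737 = x^3 - 48x^2 + 768x - 4833. Since g(x) = h(x - 16) where h(x) = x^3 - 737, and h is irreducible over Q (because 737 is not a perfect cube, so h has no rational root, and a monic cubic with no rational root is irreducible), g is also irreducible (irreducibility is preserved under the substitution x → x - 16). Hence m_α(x) = x^3 - 48x^2 + 768x - 4833.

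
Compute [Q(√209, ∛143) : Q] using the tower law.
[Q(√209, ∛143) : Q] = 6

Let L = Q(√209, ∛143). Since Q(√209) ⊂ L and [Q(√209):Q] = 2, the tower law gives 2 | [L:Q]. Likewise Q(∛143) ⊂ L with [Q(∛143):Q] = 3 (because 143 is not a perfect cube), so 3 | [L:Q]. As gcd(2,3) = 1, [L:Q] is divisible by 6. Conversely L is generated over Q by √209 and ∛143, so [L:Q] ≤ 2·3 = 6. Therefore [Q(√209, ∛143) : Q] = 6.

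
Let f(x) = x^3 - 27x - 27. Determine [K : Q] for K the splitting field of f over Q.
[K : Q] = 3

By the rational root test, any rational root of the monic integer polynomial f(x) = x^3 - 27x - 27 must be an integer dividing the constant term -27, i.e. one of ±{1, 3, 9, 27}. Evaluating: f(1) = -53, f(-1) = -1, f(3) = -81, f(-3) = 27, f(9) = 459, f(-9) = -513, f(27) = 18927, f(-27) = -18981; none is 0, so f has no rational root and is therefore irreducible over Q (a cubic with no linear factor over a field is irreducible). For an irreducible cubic, the Galois group is A_3 or S_3 according as the discriminant disc(f) = -4a^3 - 27b^2 = -4·(-27)^3 - 27·(-27)^2 = 59049 is or is not a square in Q. Here disc(f) = 59049 = 243^2 is a perfect square in Q, so the Galois group of f over Q is contained in A_3, hence equals A_3 (cyclic of order 3). The splitting field has degree |A_3| = 3 over Q, so [K : Q] = 3.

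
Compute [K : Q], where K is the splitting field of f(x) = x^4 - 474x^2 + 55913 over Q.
[K : Q] = 4

Solving the quadratic in x^2: x^2 = (474 ± √(474^2 - 4·55913))/2 = (474 ± √1024)/2 = (474 ± 32)/2, giving x^2 = 221 or x^2 = 253. So f(x) = (x^2 - 221)(x^2 - 253) and the roots of f are ±√221, ±√253. Hence the splitting field is K = Q(√221, √253). Since 221 and 253 are distinct squarefree integers > 1, their product 55913 is not a perfect square, so √253 ∉ Q(√221). By the tower law [K:Q] = [Q(√221,√253):Q(√221)] · [Q(√221):Q] = 2 · 2 = 4.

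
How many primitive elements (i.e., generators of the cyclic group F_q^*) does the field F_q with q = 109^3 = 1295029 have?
There are φ(1295028) = 369360 primitive elements

F_q^* is cyclic of order q - 1 = 1295028. A cyclic group of order m has exactly φ(m) generators. Here m = 1295028 = 2^2 · 3^4 · 7 · 571, so the number of primitive elements is φ(1295028) = 369360.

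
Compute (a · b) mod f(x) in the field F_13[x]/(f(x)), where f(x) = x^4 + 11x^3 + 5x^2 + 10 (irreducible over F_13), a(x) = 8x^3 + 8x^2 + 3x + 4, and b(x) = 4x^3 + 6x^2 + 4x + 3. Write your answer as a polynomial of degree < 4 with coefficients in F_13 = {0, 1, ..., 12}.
a · b ≡ 5x^3 + 5x^2 + 2x + 9 (mod f(x))

Multiply in F_13[x]: a(x)·b(x) = (8x^3 + 8x^2 + 3x + 4)·(4x^3 + 6x^2 + 4x + 3) = 6x^6 + 2x^5 + x^4 + 12x^3 + 8x^2 + 12x + 12. This has degree ≥ 4, so divide by f(x) over F_13: 6x^6 + 2x^5 + x^4 + 12x^3 + 8x^2 + 12x + 12 = (6x^2 + x + 12)·(x^4 + 11x^3 + 5x^2 + 10) + (5x^3 + 5x^2 + 2x + 9). Hence a·b ≡ 5x^3 + 5x^2 + 2x + 9 (mod f). (F_13[x]/(f) is a field with 13^4 = 28561 elements since f is irreducible of degree 4.)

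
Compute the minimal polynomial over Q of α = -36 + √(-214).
m_α(x) = x^2 + 72x + 1510

From α + 36 = √(-214), squaring gives (α + 36)^2 = -214, i.e. α^2 + 72α + 1296 = -214, so α^2 + 72α + 1510 = 0. The discriminant of x^2 + 72x + 1510 is (72)^2 - 4·(1510) = 5184 - 6040 = -856, and 4·(-214) is not a perfect square in Q since -214 is squarefree and ≠ 1. Hence x^2 + 72x + 1510 is irreducible over Q and is the minimal polynomial of α.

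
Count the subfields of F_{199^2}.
F_{199^2} has 2 subfields

The subfields of F_{p^n} are exactly the fields F_{p^d} for d | n (each is the fixed field of the unique index-d subgroup of Gal(F_{p^n}/F_p) ≅ Z/nZ). The divisors of n = 2 are {1, 2}, giving 2 subfields: F_{199^1}, F_{199^2}.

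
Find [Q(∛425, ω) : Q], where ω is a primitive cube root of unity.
[Q(∛425, ω) : Q] = 6

[Q(∛425):Q] = 3 (min poly x^3 - 425, irreducible since 425 is not a perfect cube). [Q(ω):Q] = 2 (min poly x^2 + x + 1). Since Q(∛425) ⊂ R and ω ∉ R, we have ω ∉ Q(∛425), so x^2 + x + 1 remains irreducible over Q(∛425) and [Q(∛425, ω) : Q(∛425)] = 2. By the tower law, [Q(∛425, ω) : Q] = 3 · 2 = 6. (In fact Q(∛425, ω) is the splitting field of x^3 - 425 over Q.)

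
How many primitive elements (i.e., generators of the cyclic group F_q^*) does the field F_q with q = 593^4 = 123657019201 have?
There are φ(123657019200) = 26873856000 primitive elements

F_q^* is cyclic of order q - 1 = 123657019200. A cyclic group of order m has exactly φ(m) generators. Here m = 123657019200 = 2^6 · 3^3 · 5^2 · 11 · 13 · 37 · 541, so the number of primitive elements is φ(123657019200) = 26873856000.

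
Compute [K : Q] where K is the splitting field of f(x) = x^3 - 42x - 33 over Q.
[K : Q] = 6

By the rational root test, any rational root of the monic integer polynomial f(x) = x^3 - 42x - 33 must be an integer dividing the constant term -33, i.e. one of ±{1, 3, 11, 33}. Evaluating: f(1) = -74, f(-1) = 8, f(3) = -132, f(-3) = 66, f(11) = 836, f(-11) = -902, f(33) = 34518, f(-33) = -34584; none is 0, so f has no rational root and is therefore irreducible over Q (a cubic with no linear factor over a field is irreducible). For an irreducible cubic, the Galois group is A_3 or S_3 according as the discriminant disc(f) = -4a^3 - 27b^2 = -4·(-42)^3 - 27·(-33)^2 = 266949 is or is not a square in Q. Here disc(f) = 266949 is not a perfect square in Q, so the Galois group of f over Q is not contained in A_3 and must be all of S_3. The splitting field has degree |S_3| = 6 over Q, so [K : Q] = 6.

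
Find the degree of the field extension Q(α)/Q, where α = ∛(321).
[Q(α):Q] = 3

The minimal polynomial of α is x^3 - 321, irreducible over Q since 321 is not a perfect cube (so x^3 - 321 has no rational root). Hence [Q(α):Q] = deg(m_α) = 3.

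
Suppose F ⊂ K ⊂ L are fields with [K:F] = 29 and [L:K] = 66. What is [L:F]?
[L:F] = 1914

The tower law says that for any tower of field extensions F ⊂ K ⊂ L with finite degrees, [L:F] = [L:K] · [K:F]. Here this gives [L:F] = 66 · 29 = 1914.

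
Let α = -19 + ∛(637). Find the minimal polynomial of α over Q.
m_α(x) = x^3 + 57x^2 + 1083x + 6222

Set β = α + 19 = ∛(637), so β^3 = 637. Then (α + 19)^3 - 637 = 0, i.e. α is a root of g(x) = (x + 19)^3 - 637 = x^3 + 57x^2 + 1083x + 6222. Since g(x) = h(x + 19) where h(x) = x^3 - 637, and h is irreducible over Q (because 637 is not a perfect cube, so h has no rational root, and a monic cubic with no rational root is irreducible), g is also irreducible (irreducibility is preserved under the substitution x → x + 19). Hence m_α(x) = x^3 + 57x^2 + 1083x + 6222.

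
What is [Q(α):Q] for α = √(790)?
[Q(α):Q] = 2

[Q(α):Q] equals the degree of the minimal polynomial of α. Here α^2 = 790 and x^2 - 790 is irreducible (d = 790 is squarefree, ≠ 1, hence not a square), so deg(m_α) = 2. Thus [Q(α):Q] = 2.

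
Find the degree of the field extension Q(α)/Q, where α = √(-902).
[Q(α):Q] = 2

[Q(α):Q] equals the degree of the minimal polynomial of α. Here α^2 = -902 and x^2 + 902 is irreducible (d = -902 is squarefree, ≠ 1, hence not a square), so deg(m_α) = 2. Thus [Q(α):Q] = 2.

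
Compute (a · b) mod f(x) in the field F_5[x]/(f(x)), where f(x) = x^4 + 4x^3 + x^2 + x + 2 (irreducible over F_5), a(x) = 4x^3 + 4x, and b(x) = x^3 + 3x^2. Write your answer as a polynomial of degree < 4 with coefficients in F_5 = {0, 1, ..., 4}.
a · b ≡ 3x^3 + 2x + 3 (mod f(x))

Multiply in F_5[x]: a(x)·b(x) = (4x^3 + 4x)·(x^3 + 3x^2) = 4x^6 + 2x^5 + 4x^4 + 2x^3. This has degree ≥ 4, so divide by f(x) over F_5: 4x^6 + 2x^5 + 4x^4 + 2x^3 = (4x^2 + x + 1)·(x^4 + 4x^3 + x^2 + x + 2) + (3x^3 + 2x + 3). Hence a·b ≡ 3x^3 + 2x + 3 (mod f). (F_5[x]/(f) is a field with 5^4 = 625 elements since f is irreducible of degree 4.)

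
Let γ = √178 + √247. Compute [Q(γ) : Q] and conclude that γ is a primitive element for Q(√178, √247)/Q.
[Q(γ) : Q] = 4 (equivalently, Q(γ) = Q(√178, √247))

Obviously Q(γ) ⊆ Q(√178, √247), and [Q(√178, √247):Q] = 4 (since 178, 247 are distinct squarefree integers > 1 with 43966 not a perfect square). To show equality we compute the minimal polynomial of γ. From γ = √178 + √247: γ^2 = 178 + 2√(43966) + 247 = 425 + 2√(43966), so γ^2 - 425 = 2√(43966); squaring, (γ^2 - 425)^2 = 4·43966, i.e. γ^4 - 850γ^2 + 180625 - 175864 = 0, i.e. γ^4 - 850γ^2 + 4761 = 0. So γ is a root of x^4 - 850x^2 + 4761. This polynomial is irreducible over Q: it has no rational root (each ±√178 ± √247 is irrational), and any factorization into two quadratics over Q would force √(43966) ∈ Q (pairing opposite roots) or √178, √247 ∈ Q (other pairings), all impossible. Hence [Q(γ):Q] = 4 = [Q(√178, √247):Q], so Q(γ) = Q(√178, √247).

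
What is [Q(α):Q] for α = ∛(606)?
[Q(α):Q] = 3

The minimal polynomial of α is x^3 - 606, irreducible over Q since 606 is not a perfect cube (so x^3 - 606 has no rational root). Hence [Q(α):Q] = deg(m_α) = 3.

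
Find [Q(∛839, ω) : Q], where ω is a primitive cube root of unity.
[Q(∛839, ω) : Q] = 6

[Q(∛839):Q] = 3 (min poly x^3 - 839, irreducible since 839 is not a perfect cube). [Q(ω):Q] = 2 (min poly x^2 + x + 1). Since Q(∛839) ⊂ R and ω ∉ R, we have ω ∉ Q(∛839), so x^2 + x + 1 remains irreducible over Q(∛839) and [Q(∛839, ω) : Q(∛839)] = 2. By the tower law, [Q(∛839, ω) : Q] = 3 · 2 = 6. (In fact Q(∛839, ω) is the splitting field of x^3 - 839 over Q.)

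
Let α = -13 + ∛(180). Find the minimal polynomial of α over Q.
m_α(x) = x^3 + 39x^2 + 507x + 2017

Set β = α + 13 = ∛(180), so β^3 = 180. Then (α + 13)^3 - 180 = 0, i.e. α is a root of g(x) = (x + 13)^3 - 180 = x^3 + 39x^2 + 507x + 2017. Since g(x) = h(x + 13) where h(x) = x^3 - 180, and h is irreducible over Q (because 180 is not a perfect cube, so h has no rational root, and a monic cubic with no rational root is irreducible), g is also irreducible (irreducibility is preserved under the substitution x → x + 13). Hence m_α(x) = x^3 + 39x^2 + 507x + 2017.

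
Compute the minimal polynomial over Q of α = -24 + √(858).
m_α(x) = x^2 + 48x - 282

From α + 24 = √(858), squaring gives (α + 24)^2 = 858, i.e. α^2 + 48α + 576 = 858, so α^2 + 48α - 282 = 0. The discriminant of x^2 + 48x - 282 is (48)^2 - 4·(-282) = 2304 + 1128 = 3432, and 4·(858) is not a perfect square in Q since 858 is squarefree and ≠ 1. Hence x^2 + 48x - 282 is irreducible over Q and is the minimal polynomial of α.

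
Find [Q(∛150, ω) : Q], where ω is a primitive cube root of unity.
[Q(∛150, ω) : Q] = 6

[Q(∛150):Q] = 3 (min poly x^3 - 150, irreducible since 150 is not a perfect cube). [Q(ω):Q] = 2 (min poly x^2 + x + 1). Since Q(∛150) ⊂ R and ω ∉ R, we have ω ∉ Q(∛150), so x^2 + x + 1 remains irreducible over Q(∛150) and [Q(∛150, ω) : Q(∛150)] = 2. By the tower law, [Q(∛150, ω) : Q] = 3 · 2 = 6. (In fact Q(∛150, ω) is the splitting field of x^3 - 150 over Q.)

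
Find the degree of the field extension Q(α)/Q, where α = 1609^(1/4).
[Q(α):Q] = 4

α is a root of x^4 - 1609. By Eisenstein's criterion at the prime p = 1609 (which divides the constant term 1609 but p^2 = 2588881 does not, since 1609 is squarefree), x^4 - 1609 is irreducible over Q. Hence [Q(α):Q] = 4.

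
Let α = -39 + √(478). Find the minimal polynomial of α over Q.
m_α(x) = x^2 + 78x + 1043

From α + 39 = √(478), squaring gives (α + 39)^2 = 478, i.e. α^2 + 78α + 1521 = 478, so α^2 + 78α + 1043 = 0. The discriminant of x^2 + 78x + 1043 is (78)^2 - 4·(1043) = 6084 - 4172 = 1912, and 4·(478) is not a perfect square in Q since 478 is squarefree and ≠ 1. Hence x^2 + 78x + 1043 is irreducible over Q and is the minimal polynomial of α.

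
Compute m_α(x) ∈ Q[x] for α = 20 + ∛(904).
m_α(x) = x^3 - 60x^2 + 1200x - 8904

Set β = α - 20 = ∛(904), so β^3 = 904. Then (α - 20)^3 - 904 = 0, i.e. α is a root of g(x) = (x - 20)^3 - 904 = x^3 - 60x^2 + 1200x - 8904. Since g(x) = h(x - 20) where h(x) = x^3 - 904, and h is irreducible over Q (because 904 is not a perfect cube, so h has no rational root, and a monic cubic with no rational root is irreducible), g is also irreducible (irreducibility is preserved under the substitution x → x - 20). Hence m_α(x) = x^3 - 60x^2 + 1200x - 8904.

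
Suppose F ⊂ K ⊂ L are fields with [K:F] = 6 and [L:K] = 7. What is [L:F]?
[L:F] = 42

The tower law says that for any tower of field extensions F ⊂ K ⊂ L with finite degrees, [L:F] = [L:K] · [K:F]. Here this gives [L:F] = 7 · 6 = 42.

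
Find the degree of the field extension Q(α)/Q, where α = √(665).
[Q(α):Q] = 2

[Q(α):Q] equals the degree of the minimal polynomial of α. Here α^2 = 665 and x^2 - 665 is irreducible (d = 665 is squarefree, ≠ 1, hence not a square), so deg(m_α) = 2. Thus [Q(α):Q] = 2.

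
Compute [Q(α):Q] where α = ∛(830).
[Q(α):Q] = 3

The minimal polynomial of α is x^3 - 830, irreducible over Q since 830 is not a perfect cube (so x^3 - 830 has no rational root). Hence [Q(α):Q] = deg(m_α) = 3.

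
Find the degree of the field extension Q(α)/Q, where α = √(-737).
[Q(α):Q] = 2

[Q(α):Q] equals the degree of the minimal polynomial of α. Here α^2 = -737 and x^2 + 737 is irreducible (d = -737 is squarefree, ≠ 1, hence not a square), so deg(m_α) = 2. Thus [Q(α):Q] = 2.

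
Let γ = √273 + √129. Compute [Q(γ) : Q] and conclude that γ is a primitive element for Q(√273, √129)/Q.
[Q(γ) : Q] = 4 (equivalently, Q(γ) = Q(√273, √129))

Obviously Q(γ) ⊆ Q(√273, √129), and [Q(√273, √129):Q] = 4 (since 273, 129 are distinct squarefree integers > 1 with 35217 not a perfect square). To show equality we compute the minimal polynomial of γ. From γ = √273 + √129: γ^2 = 273 + 2√(35217) + 129 = 402 + 2√(35217), so γ^2 - 402 = 2√(35217); squaring, (γ^2 - 402)^2 = 4·35217, i.e. γ^4 - 804γ^2 + 161604 - 140868 = 0, i.e. γ^4 - 804γ^2 + 20736 = 0. So γ is a root of x^4 - 804x^2 + 20736. This polynomial is irreducible over Q: it has no rational root (each ±√273 ± √129 is irrational), and any factorization into two quadratics over Q would force √(35217) ∈ Q (pairing opposite roots) or √273, √129 ∈ Q (other pairings), all impossible. Hence [Q(γ):Q] = 4 = [Q(√273, √129):Q], so Q(γ) = Q(√273, √129).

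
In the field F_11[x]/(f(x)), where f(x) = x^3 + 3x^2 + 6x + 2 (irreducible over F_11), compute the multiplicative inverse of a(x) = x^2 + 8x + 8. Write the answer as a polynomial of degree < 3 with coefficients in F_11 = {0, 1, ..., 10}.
a(x)^(-1) ≡ 3x^2 + 8x + 10 (mod f(x))

Since f is irreducible over F_11, F_11[x]/(f) is a field and a(x) ≠ 0 has an inverse. Apply the extended Euclidean algorithm to f(x) and a(x) in F_11[x]: f(x) = (x + 6)·a(x) + (5x + 9);  a(x) = (9x + 3)·(5x + 9) + (3). The last nonzero remainder is the constant 3 = gcd(f, a) in F_11. Back-substituting through the division chain expresses 3 = s(x)·a(x) + t(x)·f(x) with s(x) ≡ 9x^2 + 2x + 8 (mod f), so (9x^2 + 2x + 8)·a(x) ≡ 3 (mod f). Multiplying by 3^(-1) ≡ 4 in F_11 gives a(x)^(-1) ≡ 4·(9x^2 + 2x + 8) ≡ 3x^2 + 8x + 10 (mod f). Check: (x^2 + 8x + 8)·(3x^2 + 8x + 10) = 3x^4 + 10x^3 + 10x^2 + x + 3 ≡ 1 (mod x^3 + 3x^2 + 6x + 2).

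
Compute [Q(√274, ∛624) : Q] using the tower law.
[Q(√274, ∛624) : Q] = 6

Let L = Q(√274, ∛624). Since Q(√274) ⊂ L and [Q(√274):Q] = 2, the tower law gives 2 | [L:Q]. Likewise Q(∛624) ⊂ L with [Q(∛624):Q] = 3 (because 624 is not a perfect cube), so 3 | [L:Q]. As gcd(2,3) = 1, [L:Q] is divisible by 6. Conversely L is generated over Q by √274 and ∛624, so [L:Q] ≤ 2·3 = 6. Therefore [Q(√274, ∛624) : Q] = 6.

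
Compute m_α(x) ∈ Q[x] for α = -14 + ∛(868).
m_α(x) = x^3 + 42x^2 + 588x + 1876

Set β = α + 14 = ∛(868), so β^3 = 868. Then (α + 14)^3 - 868 = 0, i.e. α is a root of g(x) = (x + 14)^3 - 868 = x^3 + 42x^2 + 588x + 1876. Since g(x) = h(x + 14) where h(x) = x^3 - 868, and h is irreducible over Q (because 868 is not a perfect cube, so h has no rational root, and a monic cubic with no rational root is irreducible), g is also irreducible (irreducibility is preserved under the substitution x → x + 14). Hence m_α(x) = x^3 + 42x^2 + 588x + 1876.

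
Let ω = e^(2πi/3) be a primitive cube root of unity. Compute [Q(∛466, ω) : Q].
[Q(∛466, ω) : Q] = 6

[Q(∛466):Q] = 3 (min poly x^3 - 466, irreducible since 466 is not a perfect cube). [Q(ω):Q] = 2 (min poly x^2 + x + 1). Since Q(∛466) ⊂ R and ω ∉ R, we have ω ∉ Q(∛466), so x^2 + x + 1 remains irreducible over Q(∛466) and [Q(∛466, ω) : Q(∛466)] = 2. By the tower law, [Q(∛466, ω) : Q] = 3 · 2 = 6. (In fact Q(∛466, ω) is the splitting field of x^3 - 466 over Q.)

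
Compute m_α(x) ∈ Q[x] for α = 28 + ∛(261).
m_α(x) = x^3 - 84x^2 + 2352x - 22213

Set β = α - 28 = ∛(261), so β^3 = 261. Then (α - 28)^3 - 261 = 0, i.e. α is a root of g(x) = (x - 28)^3 - 261 = x^3 - 84x^2 + 2352x - 22213. Since g(x) = h(x - 28) where h(x) = x^3 - 261, and h is irreducible over Q (because 261 is not a perfect cube, so h has no rational root, and a monic cubic with no rational root is irreducible), g is also irreducible (irreducibility is preserved under the substitution x → x - 28). Hence m_α(x) = x^3 - 84x^2 + 2352x - 22213.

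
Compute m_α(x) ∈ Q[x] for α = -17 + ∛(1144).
m_α(x) = x^3 + 51x^2 + 867x + 3769

Set β = α + 17 = ∛(1144), so β^3 = 1144. Then (α + 17)^3 - 1144 = 0, i.e. α is a root of g(x) = (x + 17)^3 - 1144 = x^3 + 51x^2 + 867x + 3769. Since g(x) = h(x + 17) where h(x) = x^3 - 1144, and h is irreducible over Q (because 1144 is not a perfect cube, so h has no rational root, and a monic cubic with no rational root is irreducible), g is also irreducible (irreducibility is preserved under the substitution x → x + 17). Hence m_α(x) = x^3 + 51x^2 + 867x + 3769.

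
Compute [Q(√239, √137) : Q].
[Q(√239, √137) : Q] = 4

[Q(√239):Q] = 2 (min poly x^2 - 239, irreducible since 239 is squarefree > 1). For the top step, suppose √137 ∈ Q(√239), say √137 = c + d√239 with c, d ∈ Q. Squaring: 137 = c^2 + 239d^2 + 2cd√239. Since √239 ∉ Q this forces 2cd = 0. If d = 0 then √137 = c ∈ Q, contradicting 137 squarefree > 1. If c = 0 then 137 = 239d^2, so 239·137 = (239d)^2 is a perfect square in Q — but 239·137 = 32743 is not a perfect square (since 239 and 137 are distinct squarefree integers). Contradiction. Hence √137 ∉ Q(√239), so x^2 - 137 stays irreducible over Q(√239) and [Q(√239, √137) : Q(√239)] = 2. By the tower law, [Q(√239, √137) : Q] = 2 · 2 = 4.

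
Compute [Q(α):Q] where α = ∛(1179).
[Q(α):Q] = 3

The minimal polynomial of α is x^3 - 1179, irreducible over Q since 1179 is not a perfect cube (so x^3 - 1179 has no rational root). Hence [Q(α):Q] = deg(m_α) = 3.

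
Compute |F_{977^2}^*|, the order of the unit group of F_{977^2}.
|F_{977^2}^*| = 954528

F_{977^2} has 977^2 = 954529 elements; its multiplicative group consists of all nonzero elements, so |F_{977^2}^*| = 954529 - 1 = 954528. (It is cyclic since any finite subgroup of the multiplicative group of a field is cyclic.)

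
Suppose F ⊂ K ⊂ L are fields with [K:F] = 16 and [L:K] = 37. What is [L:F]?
[L:F] = 592

The tower law says that for any tower of field extensions F ⊂ K ⊂ L with finite degrees, [L:F] = [L:K] · [K:F]. Here this gives [L:F] = 37 · 16 = 592.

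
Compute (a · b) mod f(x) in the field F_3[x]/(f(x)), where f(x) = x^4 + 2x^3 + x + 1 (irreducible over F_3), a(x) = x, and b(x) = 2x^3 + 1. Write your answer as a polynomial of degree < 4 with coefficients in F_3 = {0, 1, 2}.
a · b ≡ 2x^3 + 2x + 1 (mod f(x))

Multiply in F_3[x]: a(x)·b(x) = (x)·(2x^3 + 1) = 2x^4 + x. This has degree ≥ 4, so divide by f(x) over F_3: 2x^4 + x = (2)·(x^4 + 2x^3 + x + 1) + (2x^3 + 2x + 1). Hence a·b ≡ 2x^3 + 2x + 1 (mod f). (F_3[x]/(f) is a field with 3^4 = 81 elements since f is irreducible of degree 4.)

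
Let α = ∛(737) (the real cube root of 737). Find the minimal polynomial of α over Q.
m_α(x) = x^3 - 737

α satisfies α^3 = 737, so x^3 - 737 annihilates α. By the rational root test, a rational root p/q (in lowest terms) of x^3 - 737 would satisfy p^3 = 737 q^3, forcing q = 1 and p^3 = 737; but 737 is not a perfect cube, contradiction. A monic cubic over Q with no rational root is irreducible (any nontrivial factorization would include a linear factor). Hence x^3 - 737 is the minimal polynomial of α, and in particular [Q(α):Q] = 3.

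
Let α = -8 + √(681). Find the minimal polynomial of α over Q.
m_α(x) = x^2 + 16x - 617

From α + 8 = √(681), squaring gives (α + 8)^2 = 681, i.e. α^2 + 16α + 64 = 681, so α^2 + 16α - 617 = 0. The discriminant of x^2 + 16x - 617 is (16)^2 - 4·(-617) = 256 + 2468 = 2724, and 4·(681) is not a perfect square in Q since 681 is squarefree and ≠ 1. Hence x^2 + 16x - 617 is irreducible over Q and is the minimal polynomial of α.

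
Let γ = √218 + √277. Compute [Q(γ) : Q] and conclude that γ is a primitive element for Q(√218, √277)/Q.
[Q(γ) : Q] = 4 (equivalently, Q(γ) = Q(√218, √277))

Obviously Q(γ) ⊆ Q(√218, √277), and [Q(√218, √277):Q] = 4 (since 218, 277 are distinct squarefree integers > 1 with 60386 not a perfect square). To show equality we compute the minimal polynomial of γ. From γ = √218 + √277: γ^2 = 218 + 2√(60386) + 277 = 495 + 2√(60386), so γ^2 - 495 = 2√(60386); squaring, (γ^2 - 495)^2 = 4·60386, i.e. γ^4 - 990γ^2 + 245025 - 241544 = 0, i.e. γ^4 - 990γ^2 + 3481 = 0. So γ is a root of x^4 - 990x^2 + 3481. This polynomial is irreducible over Q: it has no rational root (each ±√218 ± √277 is irrational), and any factorization into two quadratics over Q would force √(60386) ∈ Q (pairing opposite roots) or √218, √277 ∈ Q (other pairings), all impossible. Hence [Q(γ):Q] = 4 = [Q(√218, √277):Q], so Q(γ) = Q(√218, √277).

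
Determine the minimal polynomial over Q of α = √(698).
m_α(x) = x^2 - 698

α satisfies α^2 - 698 = 0, so x^2 - 698 annihilates α. Since d = 698 is squarefree and ≠ 1, it is not a perfect square in Q, so x^2 - 698 has no rational root and is therefore irreducible over Q (a degree-2 polynomial over a field is irreducible iff it has no root). Hence m_α(x) = x^2 - 698.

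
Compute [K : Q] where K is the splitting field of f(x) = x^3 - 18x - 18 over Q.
[K : Q] = 6

By the rational root test, any rational root of the monic integer polynomial f(x) = x^3 - 18x - 18 must be an integer dividing the constant term -18, i.e. one of ±{1, 2, 3, 6, 9, 18}. Evaluating: f(1) = -35, f(-1) = -1, f(2) = -46, f(-2) = 10, f(3) = -45, f(-3) = 9, f(6) = 90, f(-6) = -126, f(9) = 549, f(-9) = -585, f(18) = 5490, f(-18) = -5526; none is 0, so f has no rational root and is therefore irreducible over Q (a cubic with no linear factor over a field is irreducible). For an irreducible cubic, the Galois group is A_3 or S_3 according as the discriminant disc(f) = -4a^3 - 27b^2 = -4·(-18)^3 - 27·(-18)^2 = 14580 is or is not a square in Q. Here disc(f) = 14580 is not a perfect square in Q, so the Galois group of f over Q is not contained in A_3 and must be all of S_3. The splitting field has degree |S_3| = 6 over Q, so [K : Q] = 6.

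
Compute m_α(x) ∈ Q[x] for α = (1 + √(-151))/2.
m_α(x) = x^2 - x + 38

From 2α - 1 = √(-151), squaring gives (2α - 1)^2 = -151, i.e. 4α^2 - 4α + 1 = -151, so α^2 - α + (1 + 151)/4 = 0. Since -151 ≡ 1 (mod 4), (1 + 151)/4 = 38 ∈ Z. The polynomial x^2 - x + 38 has discriminant 1 - 4·(38) = -151, which is not a perfect square in Q (d = -151 is squarefree and ≠ 1), so x^2 - x + 38 is irreducible over Q. It is the minimal polynomial of α.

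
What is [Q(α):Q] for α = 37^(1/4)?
[Q(α):Q] = 4

α is a root of x^4 - 37. By Eisenstein's criterion at the prime p = 37 (which divides the constant term 37 but p^2 = 1369 does not, since 37 is squarefree), x^4 - 37 is irreducible over Q. Hence [Q(α):Q] = 4.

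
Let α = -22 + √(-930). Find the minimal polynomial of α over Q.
m_α(x) = x^2 + 44x + 1414

From α + 22 = √(-930), squaring gives (α + 22)^2 = -930, i.e. α^2 + 44α + 484 = -930, so α^2 + 44α + 1414 = 0. The discriminant of x^2 + 44x + 1414 is (44)^2 - 4·(1414) = 1936 - 5656 = -3720, and 4·(-930) is not a perfect square in Q since -930 is squarefree and ≠ 1. Hence x^2 + 44x + 1414 is irreducible over Q and is the minimal polynomial of α.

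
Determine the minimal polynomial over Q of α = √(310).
m_α(x) = x^2 - 310

α satisfies α^2 - 310 = 0, so x^2 - 310 annihilates α. Since d = 310 is squarefree and ≠ 1, it is not a perfect square in Q, so x^2 - 310 has no rational root and is therefore irreducible over Q (a degree-2 polynomial over a field is irreducible iff it has no root). Hence m_α(x) = x^2 - 310.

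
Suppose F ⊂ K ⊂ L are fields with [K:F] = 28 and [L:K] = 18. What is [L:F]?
[L:F] = 504

The tower law says that for any tower of field extensions F ⊂ K ⊂ L with finite degrees, [L:F] = [L:K] · [K:F]. Here this gives [L:F] = 18 · 28 = 504.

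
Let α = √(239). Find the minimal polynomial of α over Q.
m_α(x) = x^2 - 239

α satisfies α^2 - 239 = 0, so x^2 - 239 annihilates α. Since d = 239 is squarefree and ≠ 1, it is not a perfect square in Q, so x^2 - 239 has no rational root and is therefore irreducible over Q (a degree-2 polynomial over a field is irreducible iff it has no root). Hence m_α(x) = x^2 - 239.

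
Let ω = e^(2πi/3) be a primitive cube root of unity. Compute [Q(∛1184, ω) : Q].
[Q(∛1184, ω) : Q] = 6

[Q(∛1184):Q] = 3 (min poly x^3 - 1184, irreducible since 1184 is not a perfect cube). [Q(ω):Q] = 2 (min poly x^2 + x + 1). Since Q(∛1184) ⊂ R and ω ∉ R, we have ω ∉ Q(∛1184), so x^2 + x + 1 remains irreducible over Q(∛1184) and [Q(∛1184, ω) : Q(∛1184)] = 2. By the tower law, [Q(∛1184, ω) : Q] = 3 · 2 = 6. (In fact Q(∛1184, ω) is the splitting field of x^3 - 1184 over Q.)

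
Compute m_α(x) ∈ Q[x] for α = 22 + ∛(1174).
m_α(x) = x^3 - 66x^2 + 1452x - 11822

Set β = α - 22 = ∛(1174), so β^3 = 1174. Then (α - 22)^3 - 1174 = 0, i.e. α is a root of g(x) = (x - 22)^3 - 1174 = x^3 - 66x^2 + 1452x - 11822. Since g(x) = h(x - 22) where h(x) = x^3 - 1174, and h is irreducible over Q (because 1174 is not a perfect cube, so h has no rational root, and a monic cubic with no rational root is irreducible), g is also irreducible (irreducibility is preserved under the substitution x → x - 22). Hence m_α(x) = x^3 - 66x^2 + 1452x - 11822.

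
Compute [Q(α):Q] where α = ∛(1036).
[Q(α):Q] = 3

The minimal polynomial of α is x^3 - 1036, irreducible over Q since 1036 is not a perfect cube (so x^3 - 1036 has no rational root). Hence [Q(α):Q] = deg(m_α) = 3.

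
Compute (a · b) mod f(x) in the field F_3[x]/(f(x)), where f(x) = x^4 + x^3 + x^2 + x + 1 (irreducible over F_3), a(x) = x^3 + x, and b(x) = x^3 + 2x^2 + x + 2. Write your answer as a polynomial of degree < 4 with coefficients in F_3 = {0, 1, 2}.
a · b ≡ 2x^3 + 2x^2 + x (mod f(x))

Multiply in F_3[x]: a(x)·b(x) = (x^3 + x)·(x^3 + 2x^2 + x + 2) = x^6 + 2x^5 + 2x^4 + x^3 + x^2 + 2x. This has degree ≥ 4, so divide by f(x) over F_3: x^6 + 2x^5 + 2x^4 + x^3 + x^2 + 2x = (x^2 + x)·(x^4 + x^3 + x^2 + x + 1) + (2x^3 + 2x^2 + x). Hence a·b ≡ 2x^3 + 2x^2 + x (mod f). (F_3[x]/(f) is a field with 3^4 = 81 elements since f is irreducible of degree 4.)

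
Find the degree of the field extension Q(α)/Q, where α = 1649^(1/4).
[Q(α):Q] = 4

α is a root of x^4 - 1649. By Eisenstein's criterion at the prime p = 17 (which divides the constant term 1649 but p^2 = 289 does not, since 1649 is squarefree), x^4 - 1649 is irreducible over Q. Hence [Q(α):Q] = 4.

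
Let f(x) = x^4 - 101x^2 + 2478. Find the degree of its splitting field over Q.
[K : Q] = 4

Solving the quadratic in x^2: x^2 = (101 ± √(101^2 - 4·2478))/2 = (101 ± √289)/2 = (101 ± 17)/2, giving x^2 = 42 or x^2 = 59. So f(x) = (x^2 - 42)(x^2 - 59) and the roots of f are ±√42, ±√59. Hence the splitting field is K = Q(√42, √59). Since 42 and 59 are distinct squarefree integers > 1, their product 2478 is not a perfect square, so √59 ∉ Q(√42). By the tower law [K:Q] = [Q(√42,√59):Q(√42)] · [Q(√42):Q] = 2 · 2 = 4.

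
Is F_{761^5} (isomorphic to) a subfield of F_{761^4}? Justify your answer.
No: F_{761^5} is not a subfield of F_{761^4}

F_{p^m} embeds in F_{p^n} iff m | n. Here 5 ∤ 4 (since 4 = 0·5 + 4 with remainder 4 ≠ 0), so F_{761^5} is not a subfield of F_{761^4}. Equivalently: if it were, the tower law would give 5 = [F_{761^5}:F_761] dividing [F_{761^4}:F_761] = 4, contradiction.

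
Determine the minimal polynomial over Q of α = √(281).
m_α(x) = x^2 - 281

α satisfies α^2 - 281 = 0, so x^2 - 281 annihilates α. Since d = 281 is squarefree and ≠ 1, it is not a perfect square in Q, so x^2 - 281 has no rational root and is therefore irreducible over Q (a degree-2 polynomial over a field is irreducible iff it has no root). Hence m_α(x) = x^2 - 281.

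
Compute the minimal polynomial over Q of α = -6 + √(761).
m_α(x) = x^2 + 12x - 725

From α + 6 = √(761), squaring gives (α + 6)^2 = 761, i.e. α^2 + 12α + 36 = 761, so α^2 + 12α - 725 = 0. The discriminant of x^2 + 12x - 725 is (12)^2 - 4·(-725) = 144 + 2900 = 3044, and 4·(761) is not a perfect square in Q since 761 is squarefree and ≠ 1. Hence x^2 + 12x - 725 is irreducible over Q and is the minimal polynomial of α.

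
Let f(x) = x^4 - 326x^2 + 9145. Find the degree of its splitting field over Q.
[K : Q] = 4

Solving the quadratic in x^2: x^2 = (326 ± √(326^2 - 4·9145))/2 = (326 ± √69696)/2 = (326 ± 264)/2, giving x^2 = 31 or x^2 = 295. So f(x) = (x^2 - 31)(x^2 - 295) and the roots of f are ±√31, ±√295. Hence the splitting field is K = Q(√31, √295). Since 31 and 295 are distinct squarefree integers > 1, their product 9145 is not a perfect square, so √295 ∉ Q(√31). By the tower law [K:Q] = [Q(√31,√295):Q(√31)] · [Q(√31):Q] = 2 · 2 = 4.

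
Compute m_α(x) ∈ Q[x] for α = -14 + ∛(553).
m_α(x) = x^3 + 42x^2 + 588x + 2191

Set β = α + 14 = ∛(553), so β^3 = 553. Then (α + 14)^3 - 553 = 0, i.e. α is a root of g(x) = (x + 14)^3 - 553 = x^3 + 42x^2 + 588x + 2191. Since g(x) = h(x + 14) where h(x) = x^3 - 553, and h is irreducible over Q (because 553 is not a perfect cube, so h has no rational root, and a monic cubic with no rational root is irreducible), g is also irreducible (irreducibility is preserved under the substitution x → x + 14). Hence m_α(x) = x^3 + 42x^2 + 588x + 2191.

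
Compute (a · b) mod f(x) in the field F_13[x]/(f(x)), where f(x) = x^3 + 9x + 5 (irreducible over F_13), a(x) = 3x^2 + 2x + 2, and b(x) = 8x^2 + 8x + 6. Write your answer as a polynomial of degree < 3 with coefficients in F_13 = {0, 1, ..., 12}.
a · b ≡ 3x^2 + 3x + 7 (mod f(x))

Multiply in F_13[x]: a(x)·b(x) = (3x^2 + 2x + 2)·(8x^2 + 8x + 6) = 11x^4 + x^3 + 11x^2 + 2x + 12. This has degree ≥ 3, so divide by f(x) over F_13: 11x^4 + x^3 + 11x^2 + 2x + 12 = (11x + 1)·(x^3 + 9x + 5) + (3x^2 + 3x + 7). Hence a·b ≡ 3x^2 + 3x + 7 (mod f). (F_13[x]/(f) is a field with 13^3 = 2197 elements since f is irreducible of degree 3.)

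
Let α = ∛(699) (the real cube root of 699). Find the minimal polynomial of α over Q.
m_α(x) = x^3 - 699

α satisfies α^3 = 699, so x^3 - 699 annihilates α. By the rational root test, a rational root p/q (in lowest terms) of x^3 - 699 would satisfy p^3 = 699 q^3, forcing q = 1 and p^3 = 699; but 699 is not a perfect cube, contradiction. A monic cubic over Q with no rational root is irreducible (any nontrivial factorization would include a linear factor). Hence x^3 - 699 is the minimal polynomial of α, and in particular [Q(α):Q] = 3.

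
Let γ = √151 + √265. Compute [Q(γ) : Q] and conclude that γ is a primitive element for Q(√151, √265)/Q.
[Q(γ) : Q] = 4 (equivalently, Q(γ) = Q(√151, √265))

Obviously Q(γ) ⊆ Q(√151, √265), and [Q(√151, √265):Q] = 4 (since 151, 265 are distinct squarefree integers > 1 with 40015 not a perfect square). To show equality we compute the minimal polynomial of γ. From γ = √151 + √265: γ^2 = 151 + 2√(40015) + 265 = 416 + 2√(40015), so γ^2 - 416 = 2√(40015); squaring, (γ^2 - 416)^2 = 4·40015, i.e. γ^4 - 832γ^2 + 173056 - 160060 = 0, i.e. γ^4 - 832γ^2 + 12996 = 0. So γ is a root of x^4 - 832x^2 + 12996. This polynomial is irreducible over Q: it has no rational root (each ±√151 ± √265 is irrational), and any factorization into two quadratics over Q would force √(40015) ∈ Q (pairing opposite roots) or √151, √265 ∈ Q (other pairings), all impossible. Hence [Q(γ):Q] = 4 = [Q(√151, √265):Q], so Q(γ) = Q(√151, √265).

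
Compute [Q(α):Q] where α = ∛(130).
[Q(α):Q] = 3

The minimal polynomial of α is x^3 - 130, irreducible over Q since 130 is not a perfect cube (so x^3 - 130 has no rational root). Hence [Q(α):Q] = deg(m_α) = 3.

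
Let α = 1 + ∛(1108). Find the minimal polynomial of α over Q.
m_α(x) = x^3 - 3x^2 + 3x - 1109

Set β = α - 1 = ∛(1108), so β^3 = 1108. Then (α - 1)^3 - 1108 = 0, i.e. α is a root of g(x) = (x - 1)^3 - 1108 = x^3 - 3x^2 + 3x - 1109. Since g(x) = h(x - 1) where h(x) = x^3 - 1108, and h is irreducible over Q (because 1108 is not a perfect cube, so h has no rational root, and a monic cubic with no rational root is irreducible), g is also irreducible (irreducibility is preserved under the substitution x → x - 1). Hence m_α(x) = x^3 - 3x^2 + 3x - 1109.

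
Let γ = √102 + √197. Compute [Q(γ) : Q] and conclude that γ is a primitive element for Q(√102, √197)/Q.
[Q(γ) : Q] = 4 (equivalently, Q(γ) = Q(√102, √197))

Obviously Q(γ) ⊆ Q(√102, √197), and [Q(√102, √197):Q] = 4 (since 102, 197 are distinct squarefree integers > 1 with 20094 not a perfect square). To show equality we compute the minimal polynomial of γ. From γ = √102 + √197: γ^2 = 102 + 2√(20094) + 197 = 299 + 2√(20094), so γ^2 - 299 = 2√(20094); squaring, (γ^2 - 299)^2 = 4·20094, i.e. γ^4 - 598γ^2 + 89401 - 80376 = 0, i.e. γ^4 - 598γ^2 + 9025 = 0. So γ is a root of x^4 - 598x^2 + 9025. This polynomial is irreducible over Q: it has no rational root (each ±√102 ± √197 is irrational), and any factorization into two quadratics over Q would force √(20094) ∈ Q (pairing opposite roots) or √102, √197 ∈ Q (other pairings), all impossible. Hence [Q(γ):Q] = 4 = [Q(√102, √197):Q], so Q(γ) = Q(√102, √197).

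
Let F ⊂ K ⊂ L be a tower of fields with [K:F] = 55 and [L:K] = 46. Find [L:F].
[L:F] = 2530

The tower law says that for any tower of field extensions F ⊂ K ⊂ L with finite degrees, [L:F] = [L:K] · [K:F]. Here this gives [L:F] = 46 · 55 = 2530.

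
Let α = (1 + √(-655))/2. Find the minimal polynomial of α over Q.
m_α(x) = x^2 - x + 164

From 2α - 1 = √(-655), squaring gives (2α - 1)^2 = -655, i.e. 4α^2 - 4α + 1 = -655, so α^2 - α + (1 + 655)/4 = 0. Since -655 ≡ 1 (mod 4), (1 + 655)/4 = 164 ∈ Z. The polynomial x^2 - x + 164 has discriminant 1 - 4·(164) = -655, which is not a perfect square in Q (d = -655 is squarefree and ≠ 1), so x^2 - x + 164 is irreducible over Q. It is the minimal polynomial of α.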